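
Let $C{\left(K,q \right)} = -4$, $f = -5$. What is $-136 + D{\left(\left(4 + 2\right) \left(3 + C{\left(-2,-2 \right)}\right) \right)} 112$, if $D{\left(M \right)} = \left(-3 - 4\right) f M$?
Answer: $-23656$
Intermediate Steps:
$D{\left(M \right)} = 35 M$ ($D{\left(M \right)} = \left(-3 - 4\right) \left(-5\right) M = \left(-7\right) \left(-5\right) M = 35 M$)
$-136 + D{\left(\left(4 + 2\right) \left(3 + C{\left(-2,-2 \right)}\right) \right)} 112 = -136 + 35 \left(4 + 2\right) \left(3 - 4\right) 112 = -136 + 35 \cdot 6 \left(-1\right) 112 = -136 + 35 \left(-6\right) 112 = -136 - 23520 = -23656$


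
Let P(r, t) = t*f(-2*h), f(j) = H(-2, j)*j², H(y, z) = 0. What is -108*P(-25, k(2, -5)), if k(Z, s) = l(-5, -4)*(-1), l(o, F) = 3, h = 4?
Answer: 0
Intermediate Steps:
f(j) = 0 (f(j) = 0*j² = 0)
k(Z, s) = -3 (k(Z, s) = 3*(-1) = -3)
P(r, t) = 0 (P(r, t) = t*0 = 0)
-108*P(-25, k(2, -5)) = -108*0 = 0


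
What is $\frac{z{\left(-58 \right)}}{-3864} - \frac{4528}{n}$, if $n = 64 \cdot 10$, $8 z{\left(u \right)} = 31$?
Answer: $- \frac{1093667}{154560} \approx -7.076$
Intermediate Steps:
$z{\left(u \right)} = \frac{31}{8}$ ($z{\left(u \right)} = \frac{1}{8} \cdot 31 = \frac{31}{8}$)
$n = 640$
$\frac{z{\left(-58 \right)}}{-3864} - \frac{4528}{n} = \frac{31}{8 \left(-3864\right)} - \frac{4528}{640} = \frac{31}{8} \left(- \frac{1}{3864}\right) - \frac{283}{40} = - \frac{31}{30912} - \frac{283}{40} = - \frac{1093667}{154560}$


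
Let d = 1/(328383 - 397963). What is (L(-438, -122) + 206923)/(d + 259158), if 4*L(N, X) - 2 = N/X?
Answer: 878265774435/1099965031979 ≈ 0.79845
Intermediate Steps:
d = -1/69580 (d = 1/(-69580) = -1/69580 ≈ -1.4372e-5)
L(N, X) = ½ + N/(4*X) (L(N, X) = ½ + (N/X)/4 = ½ + N/(4*X))
(L(-438, -122) + 206923)/(d + 259158) = ((¼)*(-438 + 2*(-122))/(-122) + 206923)/(-1/69580 + 259158) = ((¼)*(-1/122)*(-438 - 244) + 206923)/(18032213639/69580) = ((¼)*(-1/122)*(-682) + 206923)*(69580/18032213639) = (341/244 + 206923)*(69580/18032213639) = (50489553/244)*(69580/18032213639) = 878265774435/1099965031979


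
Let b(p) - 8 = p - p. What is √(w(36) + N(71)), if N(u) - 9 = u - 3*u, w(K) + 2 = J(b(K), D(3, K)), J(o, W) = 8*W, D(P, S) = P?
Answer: I*√111 ≈ 10.536*I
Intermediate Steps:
b(p) = 8 (b(p) = 8 + (p - p) = 8 + 0 = 8)
w(K) = 22 (w(K) = -2 + 8*3 = -2 + 24 = 22)
N(u) = 9 - 2*u (N(u) = 9 + (u - 3*u) = 9 - 2*u)
√(w(36) + N(71)) = √(22 + (9 - 2*71)) = √(22 + (9 - 142)) = √(22 - 133) = √(-111) = I*√111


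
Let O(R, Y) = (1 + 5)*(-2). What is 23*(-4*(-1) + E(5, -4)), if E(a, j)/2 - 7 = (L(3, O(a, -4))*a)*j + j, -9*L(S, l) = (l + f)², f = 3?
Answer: 8510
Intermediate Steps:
O(R, Y) = -12 (O(R, Y) = 6*(-2) = -12)
L(S, l) = -(3 + l)²/9 (L(S, l) = -(l + 3)²/9 = -(3 + l)²/9)
E(a, j) = 14 + 2*j - 18*a*j (E(a, j) = 14 + 2*(((-(3 - 12)²/9)*a)*j + j) = 14 + 2*(((-⅑*(-9)²)*a)*j + j) = 14 + 2*(((-⅑*81)*a)*j + j) = 14 + 2*((-9*a)*j + j) = 14 + 2*(-9*a*j + j) = 14 + 2*(j - 9*a*j) = 14 + (2*j - 18*a*j) = 14 + 2*j - 18*a*j)
23*(-4*(-1) + E(5, -4)) = 23*(-4*(-1) + (14 + 2*(-4) - 18*5*(-4))) = 23*(4 + (14 - 8 + 360)) = 23*(4 + 366) = 23*370 = 8510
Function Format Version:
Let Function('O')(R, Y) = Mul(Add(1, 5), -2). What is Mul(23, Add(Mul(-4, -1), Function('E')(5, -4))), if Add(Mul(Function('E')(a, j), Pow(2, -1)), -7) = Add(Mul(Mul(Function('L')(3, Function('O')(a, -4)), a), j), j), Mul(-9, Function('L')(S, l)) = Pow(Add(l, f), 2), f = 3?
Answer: 8510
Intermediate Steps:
Function('O')(R, Y) = -12 (Function('O')(R, Y) = Mul(6, -2) = -12)
Function('L')(S, l) = Mul(Rational(-1, 9), Pow(Add(3, l), 2)) (Function('L')(S, l) = Mul(Rational(-1, 9), Pow(Add(l, 3), 2)) = Mul(Rational(-1, 9), Pow(Add(3, l), 2)))
Function('E')(a, j) = Add(14, Mul(2, j), Mul(-18, a, j)) (Function('E')(a, j) = Add(14, Mul(2, Add(Mul(Mul(Mul(Rational(-1, 9), Pow(Add(3, -12), 2)), a), j), j))) = Add(14, Mul(2, Add(Mul(Mul(Mul(Rational(-1, 9), Pow(-9, 2)), a), j), j))) = Add(14, Mul(2, Add(Mul(Mul(Mul(Rational(-1, 9), 81), a), j), j))) = Add(14, Mul(2, Add(Mul(Mul(-9, a), j), j))) = Add(14, Mul(2, Add(Mul(-9, a, j), j))) = Add(14, Mul(2, Add(j, Mul(-9, a, j)))) = Add(14, Add(Mul(2, j), Mul(-18, a, j))) = Add(14, Mul(2, j), Mul(-18, a, j)))
Mul(23, Add(Mul(-4, -1), Function('E')(5, -4))) = Mul(23, Add(Mul(-4, -1), Add(14, Mul(2, -4), Mul(-18, 5, -4)))) = Mul(23, Add(4, Add(14, -8, 360))) = Mul(23, Add(4, 366)) = Mul(23, 370) = 8510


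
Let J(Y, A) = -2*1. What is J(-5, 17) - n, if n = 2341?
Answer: -2343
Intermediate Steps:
J(Y, A) = -2
J(-5, 17) - n = -2 - 1*2341 = -2 - 2341 = -2343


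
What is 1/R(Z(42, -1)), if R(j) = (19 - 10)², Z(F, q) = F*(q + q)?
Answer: 1/81 ≈ 0.012346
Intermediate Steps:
Z(F, q) = 2*F*q (Z(F, q) = F*(2*q) = 2*F*q)
R(j) = 81 (R(j) = 9² = 81)
1/R(Z(42, -1)) = 1/81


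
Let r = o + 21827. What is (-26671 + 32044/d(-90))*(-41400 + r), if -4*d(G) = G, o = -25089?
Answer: 50740810834/45 ≈ 1.1276e+9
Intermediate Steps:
d(G) = -G/4
r = -3262 (r = -25089 + 21827 = -3262)
(-26671 + 32044/d(-90))*(-41400 + r) = (-26671 + 32044/((-¼*(-90))))*(-41400 - 3262) = (-26671 + 32044/(45/2))*(-44662) = (-26671 + 32044*(2/45))*(-44662) = (-26671 + 64088/45)*(-44662) = -1136107/45*(-44662) = 50740810834/45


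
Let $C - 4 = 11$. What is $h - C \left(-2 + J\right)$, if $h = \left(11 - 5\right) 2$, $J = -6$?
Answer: $132$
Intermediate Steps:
$C = 15$ ($C = 4 + 11 = 15$)
$h = 12$ ($h = 6 \cdot 2 = 12$)
$h - C \left(-2 + J\right) = 12 - 15 \left(-2 - 6\right) = 12 - 15 \left(-8\right) = 12 - -120 = 12 + 120 = 132$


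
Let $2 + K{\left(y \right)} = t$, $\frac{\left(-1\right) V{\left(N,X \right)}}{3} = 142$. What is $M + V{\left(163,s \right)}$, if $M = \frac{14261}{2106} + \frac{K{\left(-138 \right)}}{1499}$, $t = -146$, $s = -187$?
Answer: $- \frac{101828561}{242838} \approx -419.33$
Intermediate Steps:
$V{\left(N,X \right)} = -426$ ($V{\left(N,X \right)} = \left(-3\right) 142 = -426$)
$K{\left(y \right)} = -148$ ($K{\left(y \right)} = -2 - 146 = -148$)
$M = \frac{1620427}{242838}$ ($M = \frac{14261}{2106} - \frac{148}{1499} = 14261 \cdot \frac{1}{2106} - \frac{148}{1499} = \frac{1097}{162} - \frac{148}{1499} = \frac{1620427}{242838} \approx 6.6729$)
$M + V{\left(163,s \right)} = \frac{1620427}{242838} - 426 = - \frac{101828561}{242838}$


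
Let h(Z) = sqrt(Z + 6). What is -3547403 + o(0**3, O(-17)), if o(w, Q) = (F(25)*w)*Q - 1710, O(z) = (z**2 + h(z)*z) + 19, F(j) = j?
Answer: -3549113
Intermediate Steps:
h(Z) = sqrt(6 + Z)
O(z) = 19 + z**2 + z*sqrt(6 + z) (O(z) = (z**2 + sqrt(6 + z)*z) + 19 = (z**2 + z*sqrt(6 + z)) + 19 = 19 + z**2 + z*sqrt(6 + z))
o(w, Q) = -1710 + 25*Q*w (o(w, Q) = (25*w)*Q - 1710 = 25*Q*w - 1710 = -1710 + 25*Q*w)
-3547403 + o(0**3, O(-17)) = -3547403 + (-1710 + 25*(19 + (-17)**2 - 17*sqrt(6 - 17))*0**3) = -3547403 + (-1710 + 25*(19 + 289 - 17*I*sqrt(11))*0) = -3547403 + (-1710 + 25*(308 - 17*I*sqrt(11))*0) = -3547403 + (-1710 + 0) = -3547403 - 1710 = -3549113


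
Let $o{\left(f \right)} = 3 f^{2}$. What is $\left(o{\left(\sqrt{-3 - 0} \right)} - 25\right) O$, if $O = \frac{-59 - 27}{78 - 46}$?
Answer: $\frac{731}{8} \approx 91.375$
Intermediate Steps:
$O = - \frac{43}{16}$ ($O = - \frac{86}{32} = \left(-86\right) \frac{1}{32} = - \frac{43}{16} \approx -2.6875$)
$\left(o{\left(\sqrt{-3 - 0} \right)} - 25\right) O = \left(3 \left(\sqrt{-3 - 0}\right)^{2} - 25\right) \left(- \frac{43}{16}\right) = \left(3 \left(\sqrt{-3 + 0}\right)^{2} - 25\right) \left(- \frac{43}{16}\right) = \left(3 \left(\sqrt{-3}\right)^{2} - 25\right) \left(- \frac{43}{16}\right) = \left(3 \left(i \sqrt{3}\right)^{2} - 25\right) \left(- \frac{43}{16}\right) = \left(3 \left(-3\right) - 25\right) \left(- \frac{43}{16}\right) = \left(-9 - 25\right) \left(- \frac{43}{16}\right) = \left(-34\right) \left(- \frac{43}{16}\right) = \frac{731}{8}$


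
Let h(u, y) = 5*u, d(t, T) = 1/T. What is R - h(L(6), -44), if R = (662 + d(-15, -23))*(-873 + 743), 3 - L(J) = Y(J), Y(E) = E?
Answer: -1978905/23 ≈ -86039.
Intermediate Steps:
L(J) = 3 - J
R = -1979250/23 (R = (662 + 1/(-23))*(-873 + 743) = (662 - 1/23)*(-130) = (15225/23)*(-130) = -1979250/23 ≈ -86054.)
R - h(L(6), -44) = -1979250/23 - 5*(3 - 1*6) = -1979250/23 - 5*(3 - 6) = -1979250/23 - 5*(-3) = -1979250/23 - 1*(-15) = -1979250/23 + 15 = -1978905/23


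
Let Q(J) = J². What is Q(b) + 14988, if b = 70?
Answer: 19888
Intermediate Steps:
Q(b) + 14988 = 70² + 14988 = 4900 + 14988 = 19888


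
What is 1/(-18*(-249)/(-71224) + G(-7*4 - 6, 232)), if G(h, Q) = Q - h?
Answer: 35612/9470551 ≈ 0.0037603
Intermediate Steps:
1/(-18*(-249)/(-71224) + G(-7*4 - 6, 232)) = 1/(-18*(-249)/(-71224) + (232 - (-7*4 - 6))) = 1/(4482*(-1/71224) + (232 - (-28 - 6))) = 1/(-2241/35612 + (232 - 1*(-34))) = 1/(-2241/35612 + (232 + 34)) = 1/(-2241/35612 + 266) = 1/(9470551/35612) = 35612/9470551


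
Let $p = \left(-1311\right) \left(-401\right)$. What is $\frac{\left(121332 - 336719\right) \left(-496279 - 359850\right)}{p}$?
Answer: $\frac{8017350301}{22857} \approx 3.5076 \cdot 10^{5}$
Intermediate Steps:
$p = 525711$
$\frac{\left(121332 - 336719\right) \left(-496279 - 359850\right)}{p} = \frac{\left(121332 - 336719\right) \left(-496279 - 359850\right)}{525711} = \left(-215387\right) \left(-856129\right) \frac{1}{525711} = 184399056923 \cdot \frac{1}{525711} = \frac{8017350301}{22857}$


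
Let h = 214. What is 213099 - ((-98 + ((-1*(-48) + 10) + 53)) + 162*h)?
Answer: 178418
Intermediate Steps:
213099 - ((-98 + ((-1*(-48) + 10) + 53)) + 162*h) = 213099 - ((-98 + ((-1*(-48) + 10) + 53)) + 162*214) = 213099 - ((-98 + ((48 + 10) + 53)) + 34668) = 213099 - ((-98 + (58 + 53)) + 34668) = 213099 - ((-98 + 111) + 34668) = 213099 - (13 + 34668) = 213099 - 1*34681 = 213099 - 34681 = 178418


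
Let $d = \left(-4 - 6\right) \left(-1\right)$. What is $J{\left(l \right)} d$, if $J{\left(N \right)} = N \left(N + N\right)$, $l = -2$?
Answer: $80$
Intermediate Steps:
$J{\left(N \right)} = 2 N^{2}$ ($J{\left(N \right)} = N 2 N = 2 N^{2}$)
$d = 10$ ($d = \left(-10\right) \left(-1\right) = 10$)
$J{\left(l \right)} d = 2 \left(-2\right)^{2} \cdot 10 = 2 \cdot 4 \cdot 10 = 8 \cdot 10 = 80$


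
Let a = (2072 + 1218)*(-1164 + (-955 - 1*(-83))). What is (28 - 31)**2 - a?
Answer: 6698449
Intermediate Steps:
a = -6698440 (a = 3290*(-1164 + (-955 + 83)) = 3290*(-1164 - 872) = 3290*(-2036) = -6698440)
(28 - 31)**2 - a = (28 - 31)**2 - 1*(-6698440) = (-3)**2 + 6698440 = 9 + 6698440 = 6698449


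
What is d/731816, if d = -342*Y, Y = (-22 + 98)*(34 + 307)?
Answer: -1107909/91477 ≈ -12.111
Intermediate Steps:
Y = 25916 (Y = 76*341 = 25916)
d = -8863272 (d = -342*25916 = -8863272)
d/731816 = -8863272/731816 = -8863272*1/731816 = -1107909/91477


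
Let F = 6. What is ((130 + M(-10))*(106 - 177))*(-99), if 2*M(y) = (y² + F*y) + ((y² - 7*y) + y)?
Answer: 1616670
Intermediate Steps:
M(y) = y² (M(y) = ((y² + 6*y) + ((y² - 7*y) + y))/2 = ((y² + 6*y) + (y² - 6*y))/2 = (2*y²)/2 = y²)
((130 + M(-10))*(106 - 177))*(-99) = ((130 + (-10)²)*(106 - 177))*(-99) = ((130 + 100)*(-71))*(-99) = (230*(-71))*(-99) = -16330*(-99) = 1616670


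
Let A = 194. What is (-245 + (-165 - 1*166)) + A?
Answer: -382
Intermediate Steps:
(-245 + (-165 - 1*166)) + A = (-245 + (-165 - 1*166)) + 194 = (-245 + (-165 - 166)) + 194 = (-245 - 331) + 194 = -576 + 194 = -382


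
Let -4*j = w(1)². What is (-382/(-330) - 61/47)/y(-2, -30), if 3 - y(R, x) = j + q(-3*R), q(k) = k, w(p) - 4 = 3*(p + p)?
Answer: -544/85305 ≈ -0.0063771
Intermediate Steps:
w(p) = 4 + 6*p (w(p) = 4 + 3*(p + p) = 4 + 3*(2*p) = 4 + 6*p)
j = -25 (j = -(4 + 6*1)²/4 = -(4 + 6)²/4 = -¼*10² = -¼*100 = -25)
y(R, x) = 28 + 3*R (y(R, x) = 3 - (-25 - 3*R) = 3 + (25 + 3*R) = 28 + 3*R)
(-382/(-330) - 61/47)/y(-2, -30) = (-382/(-330) - 61/47)/(28 + 3*(-2)) = (-382*(-1/330) - 61*1/47)/(28 - 6) = (191/165 - 61/47)/22 = -1088/7755*1/22 = -544/85305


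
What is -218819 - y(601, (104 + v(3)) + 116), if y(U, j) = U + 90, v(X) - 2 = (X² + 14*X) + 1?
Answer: -219510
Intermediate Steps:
v(X) = 3 + X² + 14*X (v(X) = 2 + ((X² + 14*X) + 1) = 2 + (1 + X² + 14*X) = 3 + X² + 14*X)
y(U, j) = 90 + U
-218819 - y(601, (104 + v(3)) + 116) = -218819 - (90 + 601) = -218819 - 1*691 = -218819 - 691 = -219510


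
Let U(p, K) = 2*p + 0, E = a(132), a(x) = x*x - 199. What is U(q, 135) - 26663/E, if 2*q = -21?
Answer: -29876/1325 ≈ -22.548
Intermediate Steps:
q = -21/2 (q = (½)*(-21) = -21/2 ≈ -10.500)
a(x) = -199 + x² (a(x) = x² - 199 = -199 + x²)
E = 17225 (E = -199 + 132² = -199 + 17424 = 17225)
U(p, K) = 2*p
U(q, 135) - 26663/E = 2*(-21/2) - 26663/17225 = -21 - 26663/17225 = -21 - 1*2051/1325 = -21 - 2051/1325 = -29876/1325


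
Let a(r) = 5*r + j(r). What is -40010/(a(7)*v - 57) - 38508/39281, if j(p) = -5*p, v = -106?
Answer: 1569437854/2239017 ≈ 700.95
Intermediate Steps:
a(r) = 0 (a(r) = 5*r - 5*r = 0)
-40010/(a(7)*v - 57) - 38508/39281 = -40010/(0*(-106) - 57) - 38508/39281 = -40010/(0 - 57) - 38508*1/39281 = -40010/(-57) - 38508/39281 = -40010*(-1/57) - 38508/39281 = 40010/57 - 38508/39281 = 1569437854/2239017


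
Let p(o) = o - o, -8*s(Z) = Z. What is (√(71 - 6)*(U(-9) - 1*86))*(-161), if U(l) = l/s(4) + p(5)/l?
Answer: 10948*√65 ≈ 88266.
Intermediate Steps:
s(Z) = -Z/8
p(o) = 0
U(l) = -2*l (U(l) = l/((-⅛*4)) + 0/l = l/(-½) + 0 = l*(-2) + 0 = -2*l + 0 = -2*l)
(√(71 - 6)*(U(-9) - 1*86))*(-161) = (√(71 - 6)*(-2*(-9) - 1*86))*(-161) = (√65*(18 - 86))*(-161) = (√65*(-68))*(-161) = -68*√65*(-161) = 10948*√65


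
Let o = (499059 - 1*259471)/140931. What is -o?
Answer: -239588/140931 ≈ -1.7000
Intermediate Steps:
o = 239588/140931 (o = (499059 - 259471)*(1/140931) = 239588*(1/140931) = 239588/140931 ≈ 1.7000)
-o = -1*239588/140931 = -239588/140931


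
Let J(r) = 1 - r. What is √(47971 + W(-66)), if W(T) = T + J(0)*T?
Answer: √47839 ≈ 218.72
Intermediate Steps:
W(T) = 2*T (W(T) = T + (1 - 1*0)*T = T + (1 + 0)*T = T + 1*T = T + T = 2*T)
√(47971 + W(-66)) = √(47971 + 2*(-66)) = √(47971 - 132) = √47839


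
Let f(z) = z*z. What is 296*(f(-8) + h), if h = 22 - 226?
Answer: -41440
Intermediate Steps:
f(z) = z²
h = -204
296*(f(-8) + h) = 296*((-8)² - 204) = 296*(64 - 204) = 296*(-140) = -41440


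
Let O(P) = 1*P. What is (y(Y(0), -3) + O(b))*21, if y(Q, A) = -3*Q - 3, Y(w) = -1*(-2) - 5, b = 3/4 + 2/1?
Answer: 735/4 ≈ 183.75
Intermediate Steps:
b = 11/4 (b = 3*(1/4) + 2*1 = 3/4 + 2 = 11/4 ≈ 2.7500)
O(P) = P
Y(w) = -3 (Y(w) = 2 - 5 = -3)
y(Q, A) = -3 - 3*Q
(y(Y(0), -3) + O(b))*21 = ((-3 - 3*(-3)) + 11/4)*21 = ((-3 + 9) + 11/4)*21 = (6 + 11/4)*21 = (35/4)*21 = 735/4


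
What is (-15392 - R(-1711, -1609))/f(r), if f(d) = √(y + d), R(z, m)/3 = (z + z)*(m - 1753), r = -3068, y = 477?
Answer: 34529684*I*√2591/2591 ≈ 6.7836e+5*I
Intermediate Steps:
R(z, m) = 6*z*(-1753 + m) (R(z, m) = 3*((z + z)*(m - 1753)) = 3*((2*z)*(-1753 + m)) = 3*(2*z*(-1753 + m)) = 6*z*(-1753 + m))
f(d) = √(477 + d)
(-15392 - R(-1711, -1609))/f(r) = (-15392 - 6*(-1711)*(-1753 - 1609))/(√(477 - 3068)) = (-15392 - 6*(-1711)*(-3362))/(√(-2591)) = (-15392 - 1*34514292)/((I*√2591)) = (-15392 - 34514292)*(-I*√2591/2591) = -(-34529684)*I*√2591/2591 = 34529684*I*√2591/2591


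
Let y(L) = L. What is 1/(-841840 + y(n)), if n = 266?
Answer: -1/841574 ≈ -1.1882e-6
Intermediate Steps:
1/(-841840 + y(n)) = 1/(-841840 + 266) = 1/(-841574) = -1/841574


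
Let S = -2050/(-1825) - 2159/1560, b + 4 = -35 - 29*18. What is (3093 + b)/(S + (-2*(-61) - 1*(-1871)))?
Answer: 288344160/226933153 ≈ 1.2706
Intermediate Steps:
b = -561 (b = -4 + (-35 - 29*18) = -4 + (-35 - 522) = -4 - 557 = -561)
S = -29687/113880 (S = -2050*(-1/1825) - 2159*1/1560 = 82/73 - 2159/1560 = -29687/113880 ≈ -0.26069)
(3093 + b)/(S + (-2*(-61) - 1*(-1871))) = (3093 - 561)/(-29687/113880 + (-2*(-61) - 1*(-1871))) = 2532/(-29687/113880 + (122 + 1871)) = 2532/(-29687/113880 + 1993) = 2532/(226933153/113880) = 2532*(113880/226933153) = 288344160/226933153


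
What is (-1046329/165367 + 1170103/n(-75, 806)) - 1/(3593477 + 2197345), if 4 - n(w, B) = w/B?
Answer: 903105704726414333437/3159158232662526 ≈ 2.8587e+5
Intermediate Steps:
n(w, B) = 4 - w/B
(-1046329/165367 + 1170103/n(-75, 806)) - 1/(3593477 + 2197345) = (-1046329/165367 + 1170103/(4 - 1*(-75)/806)) - 1/(3593477 + 2197345) = (-1046329*1/165367 + 1170103/(4 - 1*(-75)*1/806)) - 1/5790822 = (-1046329/165367 + 1170103/(4 + 75/806)) - 1*1/5790822 = (-1046329/165367 + 1170103/(3299/806)) - 1/5790822 = (-1046329/165367 + 1170103*(806/3299)) - 1/5790822 = (-1046329/165367 + 943103018/3299) - 1/5790822 = 155954664938235/545545733 - 1/5790822 = 903105704726414333437/3159158232662526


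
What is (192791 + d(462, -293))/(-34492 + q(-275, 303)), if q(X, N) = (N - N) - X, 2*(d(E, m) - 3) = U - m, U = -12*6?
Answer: -385809/68434 ≈ -5.6377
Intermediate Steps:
U = -72
d(E, m) = -33 - m/2 (d(E, m) = 3 + (-72 - m)/2 = 3 + (-36 - m/2) = -33 - m/2)
q(X, N) = -X (q(X, N) = 0 - X = -X)
(192791 + d(462, -293))/(-34492 + q(-275, 303)) = (192791 + (-33 - ½*(-293)))/(-34492 - 1*(-275)) = (192791 + (-33 + 293/2))/(-34492 + 275) = (192791 + 227/2)/(-34217) = (385809/2)*(-1/34217) = -385809/68434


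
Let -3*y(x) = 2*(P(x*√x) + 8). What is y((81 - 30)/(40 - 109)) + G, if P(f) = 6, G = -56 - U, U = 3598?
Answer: -10990/3 ≈ -3663.3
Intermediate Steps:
G = -3654 (G = -56 - 1*3598 = -56 - 3598 = -3654)
y(x) = -28/3 (y(x) = -2*(6 + 8)/3 = -2*14/3 = -⅓*28 = -28/3)
y((81 - 30)/(40 - 109)) + G = -28/3 - 3654 = -10990/3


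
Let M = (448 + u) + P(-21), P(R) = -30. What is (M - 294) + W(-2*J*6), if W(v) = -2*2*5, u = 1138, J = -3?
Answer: 1242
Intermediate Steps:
W(v) = -20 (W(v) = -4*5 = -20)
M = 1556 (M = (448 + 1138) - 30 = 1586 - 30 = 1556)
(M - 294) + W(-2*J*6) = (1556 - 294) - 20 = 1262 - 20 = 1242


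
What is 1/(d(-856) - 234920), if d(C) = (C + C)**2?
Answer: 1/2696024 ≈ 3.7092e-7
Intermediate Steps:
d(C) = 4*C**2 (d(C) = (2*C)**2 = 4*C**2)
1/(d(-856) - 234920) = 1/(4*(-856)**2 - 234920) = 1/(4*732736 - 234920) = 1/(2930944 - 234920) = 1/2696024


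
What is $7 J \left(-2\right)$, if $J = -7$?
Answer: $98$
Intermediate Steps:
$7 J \left(-2\right) = 7 \left(-7\right) \left(-2\right) = \left(-49\right) \left(-2\right) = 98$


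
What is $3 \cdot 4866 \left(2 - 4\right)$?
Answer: $-29196$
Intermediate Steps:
$3 \cdot 4866 \left(2 - 4\right) = 14598 \left(2 - 4\right) = 14598 \left(-2\right) = -29196$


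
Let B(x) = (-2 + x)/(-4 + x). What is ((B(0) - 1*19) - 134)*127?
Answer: -38735/2 ≈ -19368.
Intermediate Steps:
B(x) = (-2 + x)/(-4 + x)
((B(0) - 1*19) - 134)*127 = (((-2 + 0)/(-4 + 0) - 1*19) - 134)*127 = ((-2/(-4) - 19) - 134)*127 = ((-¼*(-2) - 19) - 134)*127 = ((½ - 19) - 134)*127 = (-37/2 - 134)*127 = -305/2*127 = -38735/2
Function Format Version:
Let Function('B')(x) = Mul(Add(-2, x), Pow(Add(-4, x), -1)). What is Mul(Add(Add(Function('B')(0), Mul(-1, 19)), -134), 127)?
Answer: Rational(-38735, 2) ≈ -19368.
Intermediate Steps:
Function('B')(x) = Mul(Pow(Add(-4, x), -1), Add(-2, x))
Mul(Add(Add(Function('B')(0), Mul(-1, 19)), -134), 127) = Mul(Add(Add(Mul(Pow(Add(-4, 0), -1), Add(-2, 0)), Mul(-1, 19)), -134), 127) = Mul(Add(Add(Mul(Pow(-4, -1), -2), -19), -134), 127) = Mul(Add(Add(Mul(Rational(-1, 4), -2), -19), -134), 127) = Mul(Add(Add(Rational(1, 2), -19), -134), 127) = Mul(Add(Rational(-37, 2), -134), 127) = Mul(Rational(-305, 2), 127) = Rational(-38735, 2)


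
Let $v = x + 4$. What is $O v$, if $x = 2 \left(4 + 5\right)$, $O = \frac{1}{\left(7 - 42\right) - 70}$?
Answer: $- \frac{22}{105} \approx -0.20952$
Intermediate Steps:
$O = - \frac{1}{105}$ ($O = \frac{1}{-35 - 70} = \frac{1}{-105} = - \frac{1}{105} \approx -0.0095238$)
$x = 18$ ($x = 2 \cdot 9 = 18$)
$v = 22$ ($v = 18 + 4 = 22$)
$O v = \left(- \frac{1}{105}\right) 22 = - \frac{22}{105}$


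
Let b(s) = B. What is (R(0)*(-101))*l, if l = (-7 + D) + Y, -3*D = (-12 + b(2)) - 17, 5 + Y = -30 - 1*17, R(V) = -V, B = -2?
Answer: 0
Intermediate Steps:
b(s) = -2
Y = -52 (Y = -5 + (-30 - 1*17) = -5 + (-30 - 17) = -5 - 47 = -52)
D = 31/3 (D = -((-12 - 2) - 17)/3 = -(-14 - 17)/3 = -⅓*(-31) = 31/3 ≈ 10.333)
l = -146/3 (l = (-7 + 31/3) - 52 = 10/3 - 52 = -146/3 ≈ -48.667)
(R(0)*(-101))*l = (-1*0*(-101))*(-146/3) = (0*(-101))*(-146/3) = 0*(-146/3) = 0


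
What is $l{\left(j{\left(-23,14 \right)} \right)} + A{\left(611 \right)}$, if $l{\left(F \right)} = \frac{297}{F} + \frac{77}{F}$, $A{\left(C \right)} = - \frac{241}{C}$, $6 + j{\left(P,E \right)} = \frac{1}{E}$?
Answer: $- \frac{3219199}{50713} \approx -63.479$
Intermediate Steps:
$j{\left(P,E \right)} = -6 + \frac{1}{E}$
$l{\left(F \right)} = \frac{374}{F}$
$l{\left(j{\left(-23,14 \right)} \right)} + A{\left(611 \right)} = \frac{374}{-6 + \frac{1}{14}} - \frac{241}{611} = \frac{374}{- \frac{83}{14}} - \frac{241}{611} = 374 \left(- \frac{14}{83}\right) - \frac{241}{611} = - \frac{5236}{83} - \frac{241}{611} = - \frac{3219199}{50713}$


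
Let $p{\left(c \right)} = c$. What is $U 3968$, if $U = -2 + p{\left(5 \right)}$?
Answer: $11904$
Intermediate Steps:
$U = 3$ ($U = -2 + 5 = 3$)
$U 3968 = 3 \cdot 3968 = 11904$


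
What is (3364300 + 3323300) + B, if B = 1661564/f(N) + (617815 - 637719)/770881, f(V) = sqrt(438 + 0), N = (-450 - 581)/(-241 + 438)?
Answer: 5155343755696/770881 + 830782*sqrt(438)/219 ≈ 6.7670e+6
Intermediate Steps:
N = -1031/197 ≈ -5.2335
f(V) = sqrt(438)
B = -19904/770881 + 830782*sqrt(438)/219 (B = 1661564/(sqrt(438)) + (617815 - 637719)/770881 = 1661564*(sqrt(438)/438) - 19904*1/770881 = 830782*sqrt(438)/219 - 19904/770881 = -19904/770881 + 830782*sqrt(438)/219 ≈ 79393.)
(3364300 + 3323300) + B = (3364300 + 3323300) + (-19904/770881 + 830782*sqrt(438)/219) = 6687600 + (-19904/770881 + 830782*sqrt(438)/219) = 5155343755696/770881 + 830782*sqrt(438)/219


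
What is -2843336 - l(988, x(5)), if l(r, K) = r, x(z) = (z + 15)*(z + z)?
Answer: -2844324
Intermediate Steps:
x(z) = 2*z*(15 + z) (x(z) = (15 + z)*(2*z) = 2*z*(15 + z))
-2843336 - l(988, x(5)) = -2843336 - 1*988 = -2843336 - 988 = -2844324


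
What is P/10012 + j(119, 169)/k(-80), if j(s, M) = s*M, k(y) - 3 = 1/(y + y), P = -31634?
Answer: 16100530217/2397874 ≈ 6714.5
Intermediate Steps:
k(y) = 3 + 1/(2*y) (k(y) = 3 + 1/(y + y) = 3 + 1/(2*y))
j(s, M) = M*s
P/10012 + j(119, 169)/k(-80) = -31634/10012 + (169*119)/(3 + (1/2)/(-80)) = -31634*1/10012 + 20111/(3 + (1/2)*(-1/80)) = -15817/5006 + 20111/(3 - 1/160) = -15817/5006 + 20111/(479/160) = -15817/5006 + 20111*(160/479) = -15817/5006 + 3217760/479 = 16100530217/2397874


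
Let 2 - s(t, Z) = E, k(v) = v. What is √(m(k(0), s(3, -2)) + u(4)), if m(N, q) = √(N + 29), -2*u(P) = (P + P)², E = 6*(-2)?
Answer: √(-32 + √29) ≈ 5.159*I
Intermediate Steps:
E = -12
s(t, Z) = 14 (s(t, Z) = 2 - 1*(-12) = 2 + 12 = 14)
u(P) = -2*P² (u(P) = -(P + P)²/2 = -4*P²/2 = -2*P²)
m(N, q) = √(29 + N)
√(m(k(0), s(3, -2)) + u(4)) = √(√(29 + 0) - 2*4²) = √(√29 - 2*16) = √(√29 - 32) = √(-32 + √29)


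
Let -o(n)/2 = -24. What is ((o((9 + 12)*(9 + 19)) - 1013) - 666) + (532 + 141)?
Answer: -958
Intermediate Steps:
o(n) = 48 (o(n) = -2*(-24) = 48)
((o((9 + 12)*(9 + 19)) - 1013) - 666) + (532 + 141) = ((48 - 1013) - 666) + (532 + 141) = (-965 - 666) + 673 = -1631 + 673 = -958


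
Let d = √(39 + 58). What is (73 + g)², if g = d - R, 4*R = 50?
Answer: 15029/4 + 121*√97 ≈ 4949.0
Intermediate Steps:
d = √97 ≈ 9.8489
R = 25/2 (R = (¼)*50 = 25/2 ≈ 12.500)
g = -25/2 + √97 (g = √97 - 1*25/2 = √97 - 25/2 = -25/2 + √97 ≈ -2.6511)
(73 + g)² = (73 + (-25/2 + √97))² = (121/2 + √97)²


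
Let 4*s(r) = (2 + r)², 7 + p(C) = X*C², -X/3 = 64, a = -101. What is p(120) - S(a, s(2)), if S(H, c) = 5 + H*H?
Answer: -2775013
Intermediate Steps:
X = -192 (X = -3*64 = -192)
p(C) = -7 - 192*C²
s(r) = (2 + r)²/4
S(H, c) = 5 + H²
p(120) - S(a, s(2)) = (-7 - 192*120²) - (5 + (-101)²) = (-7 - 192*14400) - (5 + 10201) = (-7 - 2764800) - 1*10206 = -2764807 - 10206 = -2775013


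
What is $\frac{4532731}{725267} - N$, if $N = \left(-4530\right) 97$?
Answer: $\frac{318694105201}{725267} \approx 4.3942 \cdot 10^{5}$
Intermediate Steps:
$N = -439410$
$\frac{4532731}{725267} - N = \frac{4532731}{725267} - -439410 = 4532731 \cdot \frac{1}{725267} + 439410 = \frac{4532731}{725267} + 439410 = \frac{318694105201}{725267}$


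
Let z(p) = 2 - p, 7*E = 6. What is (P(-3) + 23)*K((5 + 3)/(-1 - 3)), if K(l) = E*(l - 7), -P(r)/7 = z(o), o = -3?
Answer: 648/7 ≈ 92.571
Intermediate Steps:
E = 6/7 (E = (⅐)*6 = 6/7 ≈ 0.85714)
P(r) = -35 (P(r) = -7*(2 - 1*(-3)) = -7*(2 + 3) = -7*5 = -35)
K(l) = -6 + 6*l/7 (K(l) = 6*(l - 7)/7 = 6*(-7 + l)/7 = -6 + 6*l/7)
(P(-3) + 23)*K((5 + 3)/(-1 - 3)) = (-35 + 23)*(-6 + 6*((5 + 3)/(-1 - 3))/7) = -12*(-6 + 6*(8/(-4))/7) = -12*(-6 + 6*(8*(-¼))/7) = -12*(-6 + (6/7)*(-2)) = -12*(-6 - 12/7) = -12*(-54/7) = 648/7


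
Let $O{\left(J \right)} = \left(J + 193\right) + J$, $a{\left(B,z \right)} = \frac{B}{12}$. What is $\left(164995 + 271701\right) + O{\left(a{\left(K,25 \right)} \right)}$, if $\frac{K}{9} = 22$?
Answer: $436922$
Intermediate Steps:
$K = 198$ ($K = 9 \cdot 22 = 198$)
$a{\left(B,z \right)} = \frac{B}{12}$ ($a{\left(B,z \right)} = B \frac{1}{12} = \frac{B}{12}$)
$O{\left(J \right)} = 193 + 2 J$ ($O{\left(J \right)} = \left(193 + J\right) + J = 193 + 2 J$)
$\left(164995 + 271701\right) + O{\left(a{\left(K,25 \right)} \right)} = \left(164995 + 271701\right) + \left(193 + 2 \cdot \frac{1}{12} \cdot 198\right) = 436696 + \left(193 + 2 \cdot \frac{33}{2}\right) = 436696 + \left(193 + 33\right) = 436696 + 226 = 436922$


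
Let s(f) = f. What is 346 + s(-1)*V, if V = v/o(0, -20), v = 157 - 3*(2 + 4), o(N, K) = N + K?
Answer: 7059/20 ≈ 352.95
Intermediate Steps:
o(N, K) = K + N
v = 139 (v = 157 - 3*6 = 157 - 1*18 = 157 - 18 = 139)
V = -139/20 (V = 139/(-20 + 0) = 139/(-20) = 139*(-1/20) = -139/20 ≈ -6.9500)
346 + s(-1)*V = 346 - 1*(-139/20) = 346 + 139/20 = 7059/20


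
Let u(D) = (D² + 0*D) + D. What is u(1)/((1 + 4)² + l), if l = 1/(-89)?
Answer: 89/1112 ≈ 0.080036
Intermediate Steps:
l = -1/89 ≈ -0.011236
u(D) = D + D² (u(D) = (D² + 0) + D = D² + D = D + D²)
u(1)/((1 + 4)² + l) = (1*(1 + 1))/((1 + 4)² - 1/89) = (1*2)/(5² - 1/89) = 2/(25 - 1/89) = 2/(2224/89) = 2*(89/2224) = 89/1112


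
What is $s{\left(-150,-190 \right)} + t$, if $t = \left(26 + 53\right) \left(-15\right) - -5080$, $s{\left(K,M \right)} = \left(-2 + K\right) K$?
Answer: $26695$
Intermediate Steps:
$s{\left(K,M \right)} = K \left(-2 + K\right)$
$t = 3895$ ($t = 79 \left(-15\right) + 5080 = -1185 + 5080 = 3895$)
$s{\left(-150,-190 \right)} + t = - 150 \left(-2 - 150\right) + 3895 = \left(-150\right) \left(-152\right) + 3895 = 22800 + 3895 = 26695$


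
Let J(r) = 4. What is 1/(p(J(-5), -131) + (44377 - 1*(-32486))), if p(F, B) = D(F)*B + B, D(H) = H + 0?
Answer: 1/76208 ≈ 1.3122e-5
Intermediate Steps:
D(H) = H
p(F, B) = B + B*F (p(F, B) = F*B + B = B*F + B = B + B*F)
1/(p(J(-5), -131) + (44377 - 1*(-32486))) = 1/(-131*(1 + 4) + (44377 - 1*(-32486))) = 1/(-131*5 + (44377 + 32486)) = 1/(-655 + 76863) = 1/76208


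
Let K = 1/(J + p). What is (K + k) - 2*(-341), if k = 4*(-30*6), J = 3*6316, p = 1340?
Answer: -770943/20288 ≈ -38.000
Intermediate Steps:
J = 18948
k = -720 (k = 4*(-180) = -720)
K = 1/20288 (K = 1/(18948 + 1340) = 1/20288 ≈ 4.9290e-5)
(K + k) - 2*(-341) = (1/20288 - 720) - 2*(-341) = -14607359/20288 + 682 = -770943/20288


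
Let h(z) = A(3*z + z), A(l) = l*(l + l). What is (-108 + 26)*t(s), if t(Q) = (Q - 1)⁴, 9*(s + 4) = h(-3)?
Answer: -43578162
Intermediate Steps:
A(l) = 2*l² (A(l) = l*(2*l) = 2*l²)
h(z) = 32*z² (h(z) = 2*(3*z + z)² = 2*(4*z)² = 2*(16*z²) = 32*z²)
s = 28 (s = -4 + (32*(-3)²)/9 = -4 + (32*9)/9 = -4 + (⅑)*288 = -4 + 32 = 28)
t(Q) = (-1 + Q)⁴
(-108 + 26)*t(s) = (-108 + 26)*(-1 + 28)⁴ = -82*27⁴ = -82*531441 = -43578162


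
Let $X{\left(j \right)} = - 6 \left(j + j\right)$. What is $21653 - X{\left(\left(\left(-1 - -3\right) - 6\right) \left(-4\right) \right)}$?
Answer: $21845$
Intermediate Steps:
$X{\left(j \right)} = - 12 j$ ($X{\left(j \right)} = - 6 \cdot 2 j = - 12 j$)
$21653 - X{\left(\left(\left(-1 - -3\right) - 6\right) \left(-4\right) \right)} = 21653 - - 12 \left(\left(-1 - -3\right) - 6\right) \left(-4\right) = 21653 - - 12 \left(\left(-1 + 3\right) - 6\right) \left(-4\right) = 21653 - - 12 \left(2 - 6\right) \left(-4\right) = 21653 - - 12 \left(\left(-4\right) \left(-4\right)\right) = 21653 - \left(-12\right) 16 = 21653 - -192 = 21653 + 192 = 21845$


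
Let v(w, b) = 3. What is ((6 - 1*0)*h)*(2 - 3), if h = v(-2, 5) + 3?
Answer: -36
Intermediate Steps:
h = 6 (h = 3 + 3 = 6)
((6 - 1*0)*h)*(2 - 3) = ((6 - 1*0)*6)*(2 - 3) = ((6 + 0)*6)*(-1) = (6*6)*(-1) = 36*(-1) = -36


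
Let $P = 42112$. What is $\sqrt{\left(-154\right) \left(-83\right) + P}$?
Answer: $\sqrt{54894} \approx 234.29$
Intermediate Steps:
$\sqrt{\left(-154\right) \left(-83\right) + P} = \sqrt{\left(-154\right) \left(-83\right) + 42112} = \sqrt{12782 + 42112} = \sqrt{54894}$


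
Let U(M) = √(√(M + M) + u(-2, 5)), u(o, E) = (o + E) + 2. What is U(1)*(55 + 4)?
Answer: 59*√(5 + √2) ≈ 149.43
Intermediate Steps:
u(o, E) = 2 + E + o (u(o, E) = (E + o) + 2 = 2 + E + o)
U(M) = √(5 + √2*√M) (U(M) = √(√(M + M) + (2 + 5 - 2)) = √(√(2*M) + 5) = √(√2*√M + 5) = √(5 + √2*√M))
U(1)*(55 + 4) = √(5 + √2*√1)*(55 + 4) = √(5 + √2*1)*59 = √(5 + √2)*59 = 59*√(5 + √2)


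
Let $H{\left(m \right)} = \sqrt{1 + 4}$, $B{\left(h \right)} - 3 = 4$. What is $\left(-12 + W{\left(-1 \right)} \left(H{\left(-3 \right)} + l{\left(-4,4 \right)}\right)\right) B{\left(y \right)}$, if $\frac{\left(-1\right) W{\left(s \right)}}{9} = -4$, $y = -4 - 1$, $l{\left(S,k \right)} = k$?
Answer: $924 + 252 \sqrt{5} \approx 1487.5$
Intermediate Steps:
$y = -5$
$B{\left(h \right)} = 7$ ($B{\left(h \right)} = 3 + 4 = 7$)
$W{\left(s \right)} = 36$ ($W{\left(s \right)} = \left(-9\right) \left(-4\right) = 36$)
$H{\left(m \right)} = \sqrt{5}$
$\left(-12 + W{\left(-1 \right)} \left(H{\left(-3 \right)} + l{\left(-4,4 \right)}\right)\right) B{\left(y \right)} = \left(-12 + 36 \left(\sqrt{5} + 4\right)\right) 7 = \left(-12 + 36 \left(4 + \sqrt{5}\right)\right) 7 = \left(-12 + \left(144 + 36 \sqrt{5}\right)\right) 7 = \left(132 + 36 \sqrt{5}\right) 7 = 924 + 252 \sqrt{5}$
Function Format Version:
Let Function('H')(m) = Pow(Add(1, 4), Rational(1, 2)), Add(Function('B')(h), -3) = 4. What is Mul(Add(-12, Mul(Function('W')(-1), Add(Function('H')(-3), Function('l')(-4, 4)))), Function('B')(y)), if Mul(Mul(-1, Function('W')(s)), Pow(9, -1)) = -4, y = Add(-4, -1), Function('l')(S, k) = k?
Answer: Add(924, Mul(252, Pow(5, Rational(1, 2)))) ≈ 1487.5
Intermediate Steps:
y = -5
Function('B')(h) = 7 (Function('B')(h) = Add(3, 4) = 7)
Function('W')(s) = 36 (Function('W')(s) = Mul(-9, -4) = 36)
Function('H')(m) = Pow(5, Rational(1, 2))
Mul(Add(-12, Mul(Function('W')(-1), Add(Function('H')(-3), Function('l')(-4, 4)))), Function('B')(y)) = Mul(Add(-12, Mul(36, Add(Pow(5, Rational(1, 2)), 4))), 7) = Mul(Add(-12, Mul(36, Add(4, Pow(5, Rational(1, 2))))), 7) = Mul(Add(-12, Add(144, Mul(36, Pow(5, Rational(1, 2))))), 7) = Mul(Add(132, Mul(36, Pow(5, Rational(1, 2)))), 7) = Add(924, Mul(252, Pow(5, Rational(1, 2))))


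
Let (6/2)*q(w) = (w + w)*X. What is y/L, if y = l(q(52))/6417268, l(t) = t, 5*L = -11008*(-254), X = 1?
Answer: 5/517583269632 ≈ 9.6603e-12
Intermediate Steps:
L = 2796032/5 (L = (-11008*(-254))/5 = (1/5)*2796032 = 2796032/5 ≈ 5.5921e+5)
q(w) = 2*w/3 (q(w) = ((w + w)*1)/3 = ((2*w)*1)/3 = (2*w)/3 = 2*w/3)
y = 2/370227 (y = ((2/3)*52)/6417268 = (104/3)*(1/6417268) = 2/370227 ≈ 5.4021e-6)
y/L = 2/(370227*(2796032/5)) = (2/370227)*(5/2796032) = 5/517583269632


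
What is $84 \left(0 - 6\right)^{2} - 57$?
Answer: $2967$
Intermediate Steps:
$84 \left(0 - 6\right)^{2} - 57 = 84 \left(-6\right)^{2} - 57 = 84 \cdot 36 - 57 = 3024 - 57 = 2967$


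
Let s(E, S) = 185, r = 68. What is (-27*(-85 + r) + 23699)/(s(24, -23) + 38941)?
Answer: 12079/19563 ≈ 0.61744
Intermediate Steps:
(-27*(-85 + r) + 23699)/(s(24, -23) + 38941) = (-27*(-85 + 68) + 23699)/(185 + 38941) = (-27*(-17) + 23699)/39126 = (459 + 23699)*(1/39126) = 24158*(1/39126) = 12079/19563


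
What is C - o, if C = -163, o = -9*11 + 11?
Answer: -75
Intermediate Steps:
o = -88 (o = -99 + 11 = -88)
C - o = -163 - 1*(-88) = -163 + 88 = -75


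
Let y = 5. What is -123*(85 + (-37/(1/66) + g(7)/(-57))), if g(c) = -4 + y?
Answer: 5508350/19 ≈ 2.8991e+5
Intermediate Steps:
g(c) = 1 (g(c) = -4 + 5 = 1)
-123*(85 + (-37/(1/66) + g(7)/(-57))) = -123*(85 + (-37/(1/66) + 1/(-57))) = -123*(85 + (-37/1/66 + 1*(-1/57))) = -123*(85 + (-37*66 - 1/57)) = -123*(85 + (-2442 - 1/57)) = -123*(85 - 139195/57) = -123*(-134350/57) = 5508350/19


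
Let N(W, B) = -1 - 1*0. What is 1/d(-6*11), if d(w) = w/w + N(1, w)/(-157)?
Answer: 157/158 ≈ 0.99367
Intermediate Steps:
N(W, B) = -1 (N(W, B) = -1 + 0 = -1)
d(w) = 158/157 (d(w) = w/w - 1/(-157) = 1 - 1*(-1/157) = 1 + 1/157 = 158/157)
1/d(-6*11) = 1/(158/157) = 157/158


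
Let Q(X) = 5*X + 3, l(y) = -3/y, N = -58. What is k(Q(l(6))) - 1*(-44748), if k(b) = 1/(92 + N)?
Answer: 1521433/34 ≈ 44748.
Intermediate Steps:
Q(X) = 3 + 5*X
k(b) = 1/34 (k(b) = 1/(92 - 58) = 1/34)
k(Q(l(6))) - 1*(-44748) = 1/34 - 1*(-44748) = 1/34 + 44748 = 1521433/34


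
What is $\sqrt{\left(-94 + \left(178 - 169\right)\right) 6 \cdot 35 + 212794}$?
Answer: $8 \sqrt{3046} \approx 441.52$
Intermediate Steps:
$\sqrt{\left(-94 + \left(178 - 169\right)\right) 6 \cdot 35 + 212794} = \sqrt{\left(-94 + \left(178 - 169\right)\right) 210 + 212794} = \sqrt{\left(-94 + 9\right) 210 + 212794} = \sqrt{\left(-85\right) 210 + 212794} = \sqrt{-17850 + 212794} = \sqrt{194944} = 8 \sqrt{3046}$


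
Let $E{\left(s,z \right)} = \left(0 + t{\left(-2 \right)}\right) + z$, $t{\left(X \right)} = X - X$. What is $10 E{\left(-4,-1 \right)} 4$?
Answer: $-40$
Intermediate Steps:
$t{\left(X \right)} = 0$
$E{\left(s,z \right)} = z$ ($E{\left(s,z \right)} = \left(0 + 0\right) + z = 0 + z = z$)
$10 E{\left(-4,-1 \right)} 4 = 10 \left(-1\right) 4 = \left(-10\right) 4 = -40$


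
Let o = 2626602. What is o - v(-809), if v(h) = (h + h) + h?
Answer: 2629029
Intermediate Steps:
v(h) = 3*h (v(h) = 2*h + h = 3*h)
o - v(-809) = 2626602 - 3*(-809) = 2626602 - 1*(-2427) = 2626602 + 2427 = 2629029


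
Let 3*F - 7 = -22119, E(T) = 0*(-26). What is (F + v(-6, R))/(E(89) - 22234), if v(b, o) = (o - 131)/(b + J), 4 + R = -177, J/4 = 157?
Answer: 3438650/10372161 ≈ 0.33153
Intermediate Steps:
J = 628 (J = 4*157 = 628)
R = -181 (R = -4 - 177 = -181)
v(b, o) = (-131 + o)/(628 + b) (v(b, o) = (o - 131)/(b + 628) = (-131 + o)/(628 + b))
E(T) = 0
F = -22112/3 (F = 7/3 + (⅓)*(-22119) = 7/3 - 7373 = -22112/3 ≈ -7370.7)
(F + v(-6, R))/(E(89) - 22234) = (-22112/3 + (-131 - 181)/(628 - 6))/(0 - 22234) = (-22112/3 - 312/622)/(-22234) = (-22112/3 + (1/622)*(-312))*(-1/22234) = (-22112/3 - 156/311)*(-1/22234) = -6877300/933*(-1/22234) = 3438650/10372161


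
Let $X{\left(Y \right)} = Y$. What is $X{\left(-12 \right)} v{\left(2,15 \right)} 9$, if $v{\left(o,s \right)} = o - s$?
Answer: $1404$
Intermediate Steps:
$X{\left(-12 \right)} v{\left(2,15 \right)} 9 = - 12 \left(2 - 15\right) 9 = \left(-12\right) \left(-13\right) 9 = 156 \cdot 9 = 1404$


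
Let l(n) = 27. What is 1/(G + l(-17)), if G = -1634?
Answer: -1/1607 ≈ -0.00062228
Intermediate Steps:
1/(G + l(-17)) = 1/(-1634 + 27) = 1/(-1607) = -1/1607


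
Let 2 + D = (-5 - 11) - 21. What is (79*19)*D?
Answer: -58539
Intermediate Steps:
D = -39 (D = -2 + ((-5 - 11) - 21) = -2 + (-16 - 21) = -2 - 37 = -39)
(79*19)*D = (79*19)*(-39) = 1501*(-39) = -58539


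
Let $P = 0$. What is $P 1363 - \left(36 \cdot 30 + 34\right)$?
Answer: $-1114$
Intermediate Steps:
$P 1363 - \left(36 \cdot 30 + 34\right) = 0 \cdot 1363 - \left(36 \cdot 30 + 34\right) = 0 - \left(1080 + 34\right) = 0 - 1114 = -1114$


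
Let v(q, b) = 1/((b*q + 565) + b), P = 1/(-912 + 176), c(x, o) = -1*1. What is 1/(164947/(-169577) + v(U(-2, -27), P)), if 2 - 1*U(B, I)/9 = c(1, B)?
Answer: -17628037881/17115533323 ≈ -1.0299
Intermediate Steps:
c(x, o) = -1
U(B, I) = 27 (U(B, I) = 18 - 9*(-1) = 18 + 9 = 27)
P = -1/736 (P = 1/(-736) = -1/736 ≈ -0.0013587)
v(q, b) = 1/(565 + b + b*q) (v(q, b) = 1/((565 + b*q) + b) = 1/(565 + b + b*q))
1/(164947/(-169577) + v(U(-2, -27), P)) = 1/(164947/(-169577) + 1/(565 - 1/736 - 1/736*27)) = 1/(164947*(-1/169577) + 1/(565 - 1/736 - 27/736)) = 1/(-164947/169577 + 1/(103953/184)) = 1/(-164947/169577 + 184/103953) = 1/(-17115533323/17628037881) = -17628037881/17115533323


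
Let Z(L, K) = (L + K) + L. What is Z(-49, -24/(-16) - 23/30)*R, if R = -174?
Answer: 84622/5 ≈ 16924.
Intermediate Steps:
Z(L, K) = K + 2*L (Z(L, K) = (K + L) + L = K + 2*L)
Z(-49, -24/(-16) - 23/30)*R = ((-24/(-16) - 23/30) + 2*(-49))*(-174) = ((-24*(-1/16) - 23*1/30) - 98)*(-174) = ((3/2 - 23/30) - 98)*(-174) = (11/15 - 98)*(-174) = -1459/15*(-174) = 84622/5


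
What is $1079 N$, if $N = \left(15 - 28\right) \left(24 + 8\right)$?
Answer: $-448864$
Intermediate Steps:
$N = -416$ ($N = \left(-13\right) 32 = -416$)
$1079 N = 1079 \left(-416\right) = -448864$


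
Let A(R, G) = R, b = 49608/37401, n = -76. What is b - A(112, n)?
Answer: -106136/959 ≈ -110.67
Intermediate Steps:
b = 1272/959 (b = 49608*(1/37401) = 1272/959 ≈ 1.3264)
b - A(112, n) = 1272/959 - 1*112 = 1272/959 - 112 = -106136/959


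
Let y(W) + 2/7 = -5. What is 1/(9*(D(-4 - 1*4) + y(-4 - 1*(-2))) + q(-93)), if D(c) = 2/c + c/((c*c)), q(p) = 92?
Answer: 56/2299 ≈ 0.024358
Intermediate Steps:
y(W) = -37/7 (y(W) = -2/7 - 5 = -37/7)
D(c) = 3/c (D(c) = 2/c + c/(c²) = 2/c + c/c² = 2/c + 1/c = 3/c)
1/(9*(D(-4 - 1*4) + y(-4 - 1*(-2))) + q(-93)) = 1/(9*(3/(-4 - 1*4) - 37/7) + 92) = 1/(9*(3/(-4 - 4) - 37/7) + 92) = 1/(9*(3/(-8) - 37/7) + 92) = 1/(9*(3*(-⅛) - 37/7) + 92) = 1/(9*(-3/8 - 37/7) + 92) = 1/(9*(-317/56) + 92) = 1/(-2853/56 + 92) = 1/(2299/56) = 56/2299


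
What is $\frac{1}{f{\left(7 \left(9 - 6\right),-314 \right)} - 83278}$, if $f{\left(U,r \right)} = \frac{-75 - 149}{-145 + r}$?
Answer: $- \frac{459}{38224378} \approx -1.2008 \cdot 10^{-5}$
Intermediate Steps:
$f{\left(U,r \right)} = - \frac{224}{-145 + r}$
$\frac{1}{f{\left(7 \left(9 - 6\right),-314 \right)} - 83278} = \frac{1}{- \frac{224}{-145 - 314} - 83278} = \frac{1}{- \frac{224}{-459} - 83278} = \frac{1}{\left(-224\right) \left(- \frac{1}{459}\right) - 83278} = \frac{1}{\frac{224}{459} - 83278} = \frac{1}{- \frac{38224378}{459}} = - \frac{459}{38224378}$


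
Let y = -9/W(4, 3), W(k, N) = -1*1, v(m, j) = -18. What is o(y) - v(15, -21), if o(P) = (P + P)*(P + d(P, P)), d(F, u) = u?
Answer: 342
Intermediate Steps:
W(k, N) = -1
y = 9 (y = -9/(-1) = -9*(-1) = 9)
o(P) = 4*P² (o(P) = (P + P)*(P + P) = (2*P)*(2*P) = 4*P²)
o(y) - v(15, -21) = 4*9² - 1*(-18) = 4*81 + 18 = 324 + 18 = 342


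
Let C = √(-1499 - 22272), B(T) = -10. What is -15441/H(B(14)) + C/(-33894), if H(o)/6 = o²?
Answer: -5147/200 - I*√23771/33894 ≈ -25.735 - 0.0045488*I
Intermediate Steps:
C = I*√23771 (C = √(-23771) = I*√23771 ≈ 154.18*I)
H(o) = 6*o²
-15441/H(B(14)) + C/(-33894) = -15441/(6*(-10)²) + (I*√23771)/(-33894) = -15441/(6*100) + (I*√23771)*(-1/33894) = -15441/600 - I*√23771/33894 = -15441*1/600 - I*√23771/33894 = -5147/200 - I*√23771/33894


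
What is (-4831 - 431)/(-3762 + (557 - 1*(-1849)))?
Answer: 877/226 ≈ 3.8805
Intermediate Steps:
(-4831 - 431)/(-3762 + (557 - 1*(-1849))) = -5262/(-3762 + (557 + 1849)) = -5262/(-3762 + 2406) = -5262/(-1356) = -5262*(-1/1356) = 877/226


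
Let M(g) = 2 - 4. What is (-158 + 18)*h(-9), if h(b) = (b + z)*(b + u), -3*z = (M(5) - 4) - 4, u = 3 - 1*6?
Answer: -9520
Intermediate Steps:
u = -3 (u = 3 - 6 = -3)
M(g) = -2
z = 10/3 (z = -((-2 - 4) - 4)/3 = -(-6 - 4)/3 = -1/3*(-10) = 10/3 ≈ 3.3333)
h(b) = (-3 + b)*(10/3 + b) (h(b) = (b + 10/3)*(b - 3) = (10/3 + b)*(-3 + b) = (-3 + b)*(10/3 + b))
(-158 + 18)*h(-9) = (-158 + 18)*(-10 + (-9)**2 + (1/3)*(-9)) = -140*(-10 + 81 - 3) = -140*68 = -9520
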